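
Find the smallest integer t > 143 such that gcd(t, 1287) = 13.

gcd(t, 1287) = 13 forces 13 | t; write t = 13s. Then gcd(13s, 13·99) = 13·gcd(s, 99), so need gcd(s, 99) = 1.
13s > 143 gives s ≥ 12. The least s ≥ 12 coprime to 99 is 13, so t = 13·13 = 169.

169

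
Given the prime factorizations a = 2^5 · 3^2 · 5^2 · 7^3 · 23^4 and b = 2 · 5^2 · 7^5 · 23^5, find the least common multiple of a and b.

778864440967200

max exponent per prime: 2^5 · 3^2 · 5^2 · 7^5 · 23^5 = 778864440967200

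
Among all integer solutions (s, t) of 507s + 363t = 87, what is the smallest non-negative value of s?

Reduce mod 363: 507s ≡ 87 (mod 363). With g = gcd(507, 363) = 3 dividing 87, divide through: 169s ≡ 29 (mod 121).
Since gcd(169, 121) = 1, s ≡ 29·(169)⁻¹ ≡ 109 (mod 121). Smallest non-negative: 109.

109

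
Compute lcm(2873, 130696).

2873 = 13² · 17; 130696 = 2³ · 17 · 31²
max exponents: 2³ · 13² · 17 · 31² = 22087624

22087624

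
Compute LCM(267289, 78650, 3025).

lcm(267289, 78650) = 267289·78650/gcd = 21022279850/121 = 173737850
lcm(173737850, 3025) = 173737850·3025/gcd = 525556996250/3025 = 173737850

173737850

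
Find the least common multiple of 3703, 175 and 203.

2684675

3703 = 7 · 23²; 175 = 5² · 7; 203 = 7 · 29
lcm takes max exponent of each prime: 5² · 7 · 23² · 29 = 2684675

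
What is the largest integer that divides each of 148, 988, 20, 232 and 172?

4

148 = 2² · 37; 988 = 2² · 13 · 19; 20 = 2² · 5; 232 = 2³ · 29; 172 = 2² · 43
gcd takes min exponent of each prime: 2² = 4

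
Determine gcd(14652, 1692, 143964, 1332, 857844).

36

gcd(14652, 1692): 14652 = 8·1692 + 1116; 1692 = 1·1116 + 576; 1116 = 1·576 + 540; 576 = 1·540 + 36; 540 = 15·36 + 0 → 36
gcd(36, 143964): 143964 = 3999·36 + 0 → 36
gcd(36, 1332): 1332 = 37·36 + 0 → 36
gcd(36, 857844): 857844 = 23829·36 + 0 → 36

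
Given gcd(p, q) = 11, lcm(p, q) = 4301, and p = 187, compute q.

p·q = gcd·lcm = 11·4301 = 47311, so q = 47311/187 = 253.

253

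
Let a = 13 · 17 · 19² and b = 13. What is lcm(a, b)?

max exponent per prime: 13 · 17 · 19² = 79781

79781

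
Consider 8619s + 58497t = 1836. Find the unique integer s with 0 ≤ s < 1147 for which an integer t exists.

Euclid: 58497 = 6·8619 + 6783; 8619 = 1·6783 + 1836; 6783 = 3·1836 + 1275; 1836 = 1·1275 + 561; 1275 = 2·561 + 153; 561 = 3·153 + 102; 153 = 1·102 + 51; 102 = 2·51 + 0 → gcd = 51; 1836 = 51·36.
Back-substitution yields 8619·(-414) + 58497·(61) = 51, so one solution is s = -414·36 = -14904, t = 61·36 = 2196.
Solutions in s differ by 58497/51 = 1147; the one in [0, 1147) is -14904 mod 1147 = 7.

7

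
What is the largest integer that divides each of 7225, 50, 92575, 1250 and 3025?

7225 = 5² · 17²; 50 = 2 · 5²; 92575 = 5² · 7 · 23²; 1250 = 2 · 5⁴; 3025 = 5² · 11²
gcd takes min exponent of each prime: 5² = 25

25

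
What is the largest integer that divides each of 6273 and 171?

Euclid: 6273 = 36·171 + 117; 171 = 1·117 + 54; 117 = 2·54 + 9; 54 = 6·9 + 0. Last nonzero remainder: 9.

9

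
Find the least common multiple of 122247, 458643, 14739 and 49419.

122247 = 3² · 17² · 47; 458643 = 3 · 17² · 23²; 14739 = 3 · 17³; 49419 = 3² · 17² · 19
lcm takes max exponent of each prime: 3² · 17³ · 19 · 23² · 47 = 20887978149

20887978149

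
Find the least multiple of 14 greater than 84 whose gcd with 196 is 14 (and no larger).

126

gcd(x, 196) = 14 forces 14 | x; write x = 14s. Then gcd(14s, 14·14) = 14·gcd(s, 14), so need gcd(s, 14) = 1.
14s > 84 gives s ≥ 7. The least s ≥ 7 coprime to 14 is 9, so x = 14·9 = 126.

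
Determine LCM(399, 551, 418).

254562

399 = 3 · 7 · 19; 551 = 19 · 29; 418 = 2 · 11 · 19
lcm takes max exponent of each prime: 2 · 3 · 7 · 11 · 19 · 29 = 254562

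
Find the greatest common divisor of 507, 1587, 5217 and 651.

gcd(507, 1587): 1587 = 3·507 + 66; 507 = 7·66 + 45; 66 = 1·45 + 21; 45 = 2·21 + 3; 21 = 7·3 + 0 → 3
gcd(3, 5217): 5217 = 1739·3 + 0 → 3
gcd(3, 651): 651 = 217·3 + 0 → 3

3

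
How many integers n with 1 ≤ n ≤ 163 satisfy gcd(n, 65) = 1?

65 = 5·13. Inclusion–exclusion on these primes:
163 − ⌊163/5⌋ − ⌊163/13⌋ + ⌊163/65⌋ = 121

121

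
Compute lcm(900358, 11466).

5161752414

900358 = 2 · 23³ · 37; 11466 = 2 · 3² · 7² · 13
max exponents: 2 · 3² · 7² · 13 · 23³ · 37 = 5161752414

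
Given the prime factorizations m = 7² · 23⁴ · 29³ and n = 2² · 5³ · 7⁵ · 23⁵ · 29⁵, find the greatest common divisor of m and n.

min exponent per shared prime: 7² · 23⁴ · 29³ = 334427065301

334427065301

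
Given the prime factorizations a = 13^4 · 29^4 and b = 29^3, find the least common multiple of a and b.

max exponent per prime: 13^4 · 29^4 = 20200652641

20200652641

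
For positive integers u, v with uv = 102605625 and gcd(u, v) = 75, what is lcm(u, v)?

gcd·lcm = product, so lcm = 102605625/75 = 1368075.

1368075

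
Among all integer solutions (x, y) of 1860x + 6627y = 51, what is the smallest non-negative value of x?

310

Euclid: 6627 = 3·1860 + 1047; 1860 = 1·1047 + 813; 1047 = 1·813 + 234; 813 = 3·234 + 111; 234 = 2·111 + 12; 111 = 9·12 + 3; 12 = 4·3 + 0 → gcd = 3; 51 = 3·17.
Back-substitution yields 1860·(538) + 6627·(-151) = 3, so one solution is x = 538·17 = 9146, y = -151·17 = -2567.
Solutions in x differ by 6627/3 = 2209; the one in [0, 2209) is 9146 mod 2209 = 310.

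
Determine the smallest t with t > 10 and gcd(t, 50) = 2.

Multiples of 2 above 10: 2·6, 2·7, … . Need the cofactor coprime to 50/2 = 25.
Checking s = 6, 7, … the first with gcd(s, 25) = 1 is s = 6, giving 12.

12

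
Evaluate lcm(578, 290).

gcd first: 578 = 1·290 + 288; 290 = 1·288 + 2; 288 = 144·2 + 0 → gcd = 2
lcm = 578·290/gcd = 167620/2 = 83810

83810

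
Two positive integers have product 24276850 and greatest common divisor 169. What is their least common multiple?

gcd·lcm = product, so lcm = 24276850/169 = 143650.

143650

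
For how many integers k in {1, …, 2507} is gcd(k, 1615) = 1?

Prime factors of 1615: 5, 17, 19. Count integers ≤ 2507 divisible by none of them.
By inclusion–exclusion: 2507 − ⌊2507/5⌋ − ⌊2507/17⌋ − ⌊2507/19⌋ + ⌊2507/85⌋ + ⌊2507/95⌋ + ⌊2507/323⌋ − ⌊2507/1615⌋ = 1789.

1789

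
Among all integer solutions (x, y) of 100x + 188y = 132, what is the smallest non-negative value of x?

22

Euclid: 188 = 1·100 + 88; 100 = 1·88 + 12; 88 = 7·12 + 4; 12 = 3·4 + 0 → gcd = 4; 132 = 4·33.
Back-substitution yields 100·(-15) + 188·(8) = 4, so one solution is x = -15·33 = -495, y = 8·33 = 264.
Solutions in x differ by 188/4 = 47; the one in [0, 47) is -495 mod 47 = 22.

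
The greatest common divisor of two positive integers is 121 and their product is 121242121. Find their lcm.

1002001

gcd·lcm = product, so lcm = 121242121/121 = 1002001.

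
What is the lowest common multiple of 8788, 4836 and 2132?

lcm(8788, 4836) = 8788·4836/gcd = 42498768/52 = 817284
lcm(817284, 2132) = 817284·2132/gcd = 1742449488/52 = 33508644

33508644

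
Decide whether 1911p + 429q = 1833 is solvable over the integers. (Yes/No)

gcd(1911, 429): 1911 = 4·429 + 195; 429 = 2·195 + 39; 195 = 5·39 + 0 → 39
39 divides 1833, so a solution exists.

Yes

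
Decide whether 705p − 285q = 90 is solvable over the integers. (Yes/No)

gcd(705, 285): 705 = 2·285 + 135; 285 = 2·135 + 15; 135 = 9·15 + 0 → 15
15 divides 90, so a solution exists.

Yes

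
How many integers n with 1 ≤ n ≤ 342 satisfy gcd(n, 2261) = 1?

2261 = 7·17·19. Inclusion–exclusion on these primes:
342 − ⌊342/7⌋ − ⌊342/17⌋ − ⌊342/19⌋ + ⌊342/119⌋ + ⌊342/133⌋ + ⌊342/323⌋ − ⌊342/2261⌋ = 261

261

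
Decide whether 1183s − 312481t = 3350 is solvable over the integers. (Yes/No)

No

By Bézout, 1183s − 312481t = 3350 has integer solutions iff gcd(1183, 312481) | 3350.
Euclid: 312481 = 264·1183 + 169; 1183 = 7·169 + 0. gcd = 169; 3350 mod 169 = 139. No.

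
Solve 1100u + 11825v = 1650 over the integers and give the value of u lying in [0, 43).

Reduce mod 11825: 1100u ≡ 1650 (mod 11825). With g = gcd(1100, 11825) = 275 dividing 1650, divide through: 4u ≡ 6 (mod 43).
Since gcd(4, 43) = 1, u ≡ 6·(4)⁻¹ ≡ 23 (mod 43). Smallest non-negative: 23.

23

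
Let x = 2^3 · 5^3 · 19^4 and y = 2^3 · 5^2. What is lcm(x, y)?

130321000

max exponent per prime: 2^3 · 5^3 · 19^4 = 130321000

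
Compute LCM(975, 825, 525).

75075

975 = 3 · 5² · 13; 825 = 3 · 5² · 11; 525 = 3 · 5² · 7
lcm takes max exponent of each prime: 3 · 5² · 7 · 11 · 13 = 75075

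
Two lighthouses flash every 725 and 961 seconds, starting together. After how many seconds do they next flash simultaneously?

696725

725 = 5² · 29; 961 = 31²
max exponents: 5² · 29 · 31² = 696725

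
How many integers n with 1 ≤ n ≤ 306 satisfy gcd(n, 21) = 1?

175

Prime factors of 21: 3, 7. Count integers ≤ 306 divisible by none of them.
By inclusion–exclusion: 306 − ⌊306/3⌋ − ⌊306/7⌋ + ⌊306/21⌋ = 175.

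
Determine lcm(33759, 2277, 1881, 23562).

33759 = 3² · 11² · 31; 2277 = 3² · 11 · 23; 1881 = 3² · 11 · 19; 23562 = 2 · 3² · 7 · 11 · 17
lcm takes max exponent of each prime: 2 · 3² · 7 · 11² · 17 · 19 · 23 · 31 = 3511138554

3511138554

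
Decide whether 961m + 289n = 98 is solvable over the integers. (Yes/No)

Yes

gcd(961, 289): 961 = 3·289 + 94; 289 = 3·94 + 7; 94 = 13·7 + 3; 7 = 2·3 + 1; 3 = 3·1 + 0 → 1
1 divides 98, so a solution exists.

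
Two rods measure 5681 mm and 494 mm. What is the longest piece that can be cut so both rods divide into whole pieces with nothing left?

247

Euclid: 5681 = 11·494 + 247; 494 = 2·247 + 0. Last nonzero remainder: 247.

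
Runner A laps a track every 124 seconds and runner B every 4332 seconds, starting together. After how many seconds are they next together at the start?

gcd first: 4332 = 34·124 + 116; 124 = 1·116 + 8; 116 = 14·8 + 4; 8 = 2·4 + 0 → gcd = 4
lcm = 124·4332/gcd = 537168/4 = 134292

134292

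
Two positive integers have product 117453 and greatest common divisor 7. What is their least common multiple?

gcd·lcm = product, so lcm = 117453/7 = 16779.

16779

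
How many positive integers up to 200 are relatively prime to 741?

117

741 = 3·13·19. Inclusion–exclusion on these primes:
200 − ⌊200/3⌋ − ⌊200/13⌋ − ⌊200/19⌋ + ⌊200/39⌋ + ⌊200/57⌋ + ⌊200/247⌋ − ⌊200/741⌋ = 117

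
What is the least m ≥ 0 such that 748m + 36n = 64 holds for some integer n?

Reduce mod 36: 748m ≡ 64 (mod 36). With g = gcd(748, 36) = 4 dividing 64, divide through: 187m ≡ 16 (mod 9).
Since gcd(187, 9) = 1, m ≡ 16·(187)⁻¹ ≡ 1 (mod 9). Smallest non-negative: 1.

1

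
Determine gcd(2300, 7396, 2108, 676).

gcd(2300, 7396): 7396 = 3·2300 + 496; 2300 = 4·496 + 316; 496 = 1·316 + 180; 316 = 1·180 + 136; 180 = 1·136 + 44; 136 = 3·44 + 4; 44 = 11·4 + 0 → 4
gcd(4, 2108): 2108 = 527·4 + 0 → 4
gcd(4, 676): 676 = 169·4 + 0 → 4

4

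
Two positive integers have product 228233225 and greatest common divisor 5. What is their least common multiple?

45646645

gcd·lcm = product, so lcm = 228233225/5 = 45646645.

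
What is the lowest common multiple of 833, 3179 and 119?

155771

lcm(833, 3179) = 833·3179/gcd = 2648107/17 = 155771
lcm(155771, 119) = 155771·119/gcd = 18536749/119 = 155771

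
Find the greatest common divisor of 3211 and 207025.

169

Euclid: 207025 = 64·3211 + 1521; 3211 = 2·1521 + 169; 1521 = 9·169 + 0. Last nonzero remainder: 169.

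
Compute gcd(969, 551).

969 = 3 · 17 · 19
551 = 19 · 29
Common: 19 = 19

19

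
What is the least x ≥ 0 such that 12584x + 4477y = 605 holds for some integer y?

31

Reduce mod 4477: 12584x ≡ 605 (mod 4477). With g = gcd(12584, 4477) = 121 dividing 605, divide through: 104x ≡ 5 (mod 37).
Since gcd(104, 37) = 1, x ≡ 5·(104)⁻¹ ≡ 31 (mod 37). Smallest non-negative: 31.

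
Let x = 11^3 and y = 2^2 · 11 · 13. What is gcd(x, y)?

11

min exponent per shared prime: 11 = 11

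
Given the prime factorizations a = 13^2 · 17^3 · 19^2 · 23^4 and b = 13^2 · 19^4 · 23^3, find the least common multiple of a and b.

max exponent per prime: 13^2 · 17^3 · 19^4 · 23^4 = 30280233277841417

30280233277841417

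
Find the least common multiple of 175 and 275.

1925

175 = 5² · 7; 275 = 5² · 11
max exponents: 5² · 7 · 11 = 1925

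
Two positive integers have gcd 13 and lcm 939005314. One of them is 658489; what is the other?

Using mn = gcd(m,n)·lcm(m,n) = 13·939005314 = 12207069082, we get n = 12207069082/658489 = 18538.

18538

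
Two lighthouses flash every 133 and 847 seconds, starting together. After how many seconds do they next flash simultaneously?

133 = 7 · 19; 847 = 7 · 11²
max exponents: 7 · 11² · 19 = 16093

16093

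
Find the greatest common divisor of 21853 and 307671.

13

21853 = 13 · 41²
307671 = 3 · 7³ · 13 · 23
Common: 13 = 13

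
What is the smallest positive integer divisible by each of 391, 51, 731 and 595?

1765365

lcm(391, 51) = 391·51/gcd = 19941/17 = 1173
lcm(1173, 731) = 1173·731/gcd = 857463/17 = 50439
lcm(50439, 595) = 50439·595/gcd = 30011205/17 = 1765365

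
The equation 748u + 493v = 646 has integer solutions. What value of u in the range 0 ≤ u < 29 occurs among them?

Euclid: 748 = 1·493 + 255; 493 = 1·255 + 238; 255 = 1·238 + 17; 238 = 14·17 + 0 → gcd = 17; 646 = 17·38.
Back-substitution yields 748·(2) + 493·(-3) = 17, so one solution is u = 2·38 = 76, v = -3·38 = -114.
Solutions in u differ by 493/17 = 29; the one in [0, 29) is 76 mod 29 = 18.

18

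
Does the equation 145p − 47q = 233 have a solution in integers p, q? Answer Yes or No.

By Bézout, 145p − 47q = 233 has integer solutions iff gcd(145, 47) | 233.
Euclid: 145 = 3·47 + 4; 47 = 11·4 + 3; 4 = 1·3 + 1; 3 = 3·1 + 0. gcd = 1; 233 mod 1 = 0. Yes.

Yes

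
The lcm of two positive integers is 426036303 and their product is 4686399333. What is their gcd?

gcd·lcm = product, so gcd = 4686399333/426036303 = 11.

11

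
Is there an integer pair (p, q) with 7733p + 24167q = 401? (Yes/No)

By Bézout, 7733p + 24167q = 401 has integer solutions iff gcd(7733, 24167) | 401.
Euclid: 24167 = 3·7733 + 968; 7733 = 7·968 + 957; 968 = 1·957 + 11; 957 = 87·11 + 0. gcd = 11; 401 mod 11 = 5. No.

No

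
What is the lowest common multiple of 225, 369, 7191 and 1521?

1245660975

225 = 3² · 5²; 369 = 3² · 41; 7191 = 3² · 17 · 47; 1521 = 3² · 13²
lcm takes max exponent of each prime: 3² · 5² · 13² · 17 · 41 · 47 = 1245660975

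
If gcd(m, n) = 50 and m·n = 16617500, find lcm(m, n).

For any two positive integers, gcd × lcm equals their product. Hence lcm = 16617500 / 50 = 332350.

332350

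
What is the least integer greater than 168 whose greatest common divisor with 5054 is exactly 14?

gcd(k, 5054) = 14 forces 14 | k; write k = 14s. Then gcd(14s, 14·361) = 14·gcd(s, 361), so need gcd(s, 361) = 1.
14s > 168 gives s ≥ 13. The least s ≥ 13 coprime to 361 is 13, so k = 14·13 = 182.

182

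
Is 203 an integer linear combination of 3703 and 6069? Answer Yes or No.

Yes

gcd(3703, 6069): 6069 = 1·3703 + 2366; 3703 = 1·2366 + 1337; 2366 = 1·1337 + 1029; 1337 = 1·1029 + 308; 1029 = 3·308 + 105; 308 = 2·105 + 98; 105 = 1·98 + 7; 98 = 14·7 + 0 → 7
7 divides 203, so a solution exists.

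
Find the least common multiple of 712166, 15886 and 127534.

2134396398134

712166 = 2 · 7² · 13² · 43; 15886 = 2 · 13² · 47; 127534 = 2 · 11² · 17 · 31
lcm takes max exponent of each prime: 2 · 7² · 11² · 13² · 17 · 31 · 43 · 47 = 2134396398134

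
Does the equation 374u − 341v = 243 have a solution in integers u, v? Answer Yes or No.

gcd(374, 341): 374 = 1·341 + 33; 341 = 10·33 + 11; 33 = 3·11 + 0 → 11
11 does not divide 243, so a solution does not exist.

No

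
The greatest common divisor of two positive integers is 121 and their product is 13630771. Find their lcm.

112651

gcd·lcm = product, so lcm = 13630771/121 = 112651.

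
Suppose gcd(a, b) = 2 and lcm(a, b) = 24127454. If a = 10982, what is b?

a·b = gcd·lcm = 2·24127454 = 48254908, so b = 48254908/10982 = 4394.

4394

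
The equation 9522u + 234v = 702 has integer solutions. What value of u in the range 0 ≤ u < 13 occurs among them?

0

gcd(9522, 234) = 18 (Euclid: 9522 = 40·234 + 162; 234 = 1·162 + 72; 162 = 2·72 + 18; 72 = 4·18 + 0), and 18 | 702.
Extended Euclid: 9522·(3) + 234·(-122) = 18. Scale by 39: u₀ = 117.
General solution u = u₀ + 13t; reducing mod 13 gives u = 0 (and v = 3).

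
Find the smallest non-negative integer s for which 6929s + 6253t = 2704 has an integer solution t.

Reduce mod 6253: 6929s ≡ 2704 (mod 6253). With g = gcd(6929, 6253) = 169 dividing 2704, divide through: 41s ≡ 16 (mod 37).
Since gcd(41, 37) = 1, s ≡ 16·(41)⁻¹ ≡ 4 (mod 37). Smallest non-negative: 4.

4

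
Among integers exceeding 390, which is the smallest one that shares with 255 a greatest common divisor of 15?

gcd(a, 255) = 15 forces 15 | a; write a = 15s. Then gcd(15s, 15·17) = 15·gcd(s, 17), so need gcd(s, 17) = 1.
15s > 390 gives s ≥ 27. The least s ≥ 27 coprime to 17 is 27, so a = 15·27 = 405.

405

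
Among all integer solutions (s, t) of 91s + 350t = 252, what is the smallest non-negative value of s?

gcd(91, 350) = 7 (Euclid: 350 = 3·91 + 77; 91 = 1·77 + 14; 77 = 5·14 + 7; 14 = 2·7 + 0), and 7 | 252.
Extended Euclid: 91·(-23) + 350·(6) = 7. Scale by 36: s₀ = -828.
General solution s = s₀ + 50k; reducing mod 50 gives s = 22 (and t = -5).

22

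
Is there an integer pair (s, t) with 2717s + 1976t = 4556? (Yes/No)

gcd(2717, 1976): 2717 = 1·1976 + 741; 1976 = 2·741 + 494; 741 = 1·494 + 247; 494 = 2·247 + 0 → 247
247 does not divide 4556, so a solution does not exist.

No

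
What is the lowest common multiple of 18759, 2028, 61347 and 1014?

18759 = 3 · 13² · 37; 2028 = 2² · 3 · 13²; 61347 = 3 · 11² · 13²; 1014 = 2 · 3 · 13²
lcm takes max exponent of each prime: 2² · 3 · 11² · 13² · 37 = 9079356

9079356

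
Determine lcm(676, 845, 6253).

125060

676 = 2² · 13²; 845 = 5 · 13²; 6253 = 13² · 37
lcm takes max exponent of each prime: 2² · 5 · 13² · 37 = 125060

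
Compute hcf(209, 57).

19

209 = 11 · 19
57 = 3 · 19
Common: 19 = 19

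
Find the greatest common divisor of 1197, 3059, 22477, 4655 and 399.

133

1197 = 3² · 7 · 19; 3059 = 7 · 19 · 23; 22477 = 7 · 13² · 19; 4655 = 5 · 7² · 19; 399 = 3 · 7 · 19
gcd takes min exponent of each prime: 7 · 19 = 133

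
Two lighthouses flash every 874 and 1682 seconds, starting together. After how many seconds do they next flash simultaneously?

735034

874 = 2 · 19 · 23; 1682 = 2 · 29²
max exponents: 2 · 19 · 23 · 29² = 735034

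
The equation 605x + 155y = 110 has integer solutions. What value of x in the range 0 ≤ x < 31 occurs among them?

Euclid: 605 = 3·155 + 140; 155 = 1·140 + 15; 140 = 9·15 + 5; 15 = 3·5 + 0 → gcd = 5; 110 = 5·22.
Back-substitution yields 605·(10) + 155·(-39) = 5, so one solution is x = 10·22 = 220, y = -39·22 = -858.
Solutions in x differ by 155/5 = 31; the one in [0, 31) is 220 mod 31 = 3.

3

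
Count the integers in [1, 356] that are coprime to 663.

207

Prime factors of 663: 3, 13, 17. Count integers ≤ 356 divisible by none of them.
By inclusion–exclusion: 356 − ⌊356/3⌋ − ⌊356/13⌋ − ⌊356/17⌋ + ⌊356/39⌋ + ⌊356/51⌋ + ⌊356/221⌋ − ⌊356/663⌋ = 207.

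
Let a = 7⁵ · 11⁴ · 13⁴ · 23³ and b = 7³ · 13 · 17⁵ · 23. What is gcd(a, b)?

min exponent per shared prime: 7³ · 13 · 23 = 102557

102557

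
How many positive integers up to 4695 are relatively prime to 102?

Prime factors of 102: 2, 3, 17. Count integers ≤ 4695 divisible by none of them.
By inclusion–exclusion: 4695 − ⌊4695/2⌋ − ⌊4695/3⌋ − ⌊4695/17⌋ + ⌊4695/6⌋ + ⌊4695/34⌋ + ⌊4695/51⌋ − ⌊4695/102⌋ = 1473.

1473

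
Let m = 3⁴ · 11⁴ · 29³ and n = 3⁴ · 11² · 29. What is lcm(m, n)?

max exponent per prime: 3⁴ · 11⁴ · 29³ = 28923427269

28923427269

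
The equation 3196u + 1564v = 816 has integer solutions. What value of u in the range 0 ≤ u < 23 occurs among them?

Reduce mod 1564: 3196u ≡ 816 (mod 1564). With g = gcd(3196, 1564) = 68 dividing 816, divide through: 47u ≡ 12 (mod 23).
Since gcd(47, 23) = 1, u ≡ 12·(47)⁻¹ ≡ 12 (mod 23). Smallest non-negative: 12.

12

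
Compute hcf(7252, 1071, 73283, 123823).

7252 = 2² · 7² · 37; 1071 = 3² · 7 · 17; 73283 = 7 · 19² · 29; 123823 = 7³ · 19²
gcd takes min exponent of each prime: 7 = 7

7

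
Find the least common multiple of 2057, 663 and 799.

3770481

lcm(2057, 663) = 2057·663/gcd = 1363791/17 = 80223
lcm(80223, 799) = 80223·799/gcd = 64098177/17 = 3770481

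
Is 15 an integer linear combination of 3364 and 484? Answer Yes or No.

By Bézout, 3364m − 484n = 15 has integer solutions iff gcd(3364, 484) | 15.
Euclid: 3364 = 6·484 + 460; 484 = 1·460 + 24; 460 = 19·24 + 4; 24 = 6·4 + 0. gcd = 4; 15 mod 4 = 3. No.

No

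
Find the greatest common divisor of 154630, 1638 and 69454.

gcd(154630, 1638): 154630 = 94·1638 + 658; 1638 = 2·658 + 322; 658 = 2·322 + 14; 322 = 23·14 + 0 → 14
gcd(14, 69454): 69454 = 4961·14 + 0 → 14

14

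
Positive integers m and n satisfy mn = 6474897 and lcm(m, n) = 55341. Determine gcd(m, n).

gcd·lcm = product, so gcd = 6474897/55341 = 117.

117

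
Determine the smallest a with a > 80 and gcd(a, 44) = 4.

44 = 4·11. Any a with gcd(a, 44) = 4 is a multiple of 4, say 4s, with s coprime to 11.
Need s > 80/4, so s ≥ 21. First s ≥ 21 with gcd(s, 11) = 1 is s = 21. Thus a = 4·21 = 84.

84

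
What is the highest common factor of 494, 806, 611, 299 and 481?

13

494 = 2 · 13 · 19; 806 = 2 · 13 · 31; 611 = 13 · 47; 299 = 13 · 23; 481 = 13 · 37
gcd takes min exponent of each prime: 13 = 13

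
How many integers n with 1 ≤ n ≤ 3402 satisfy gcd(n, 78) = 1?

1047

Prime factors of 78: 2, 3, 13. Count integers ≤ 3402 divisible by none of them.
By inclusion–exclusion: 3402 − ⌊3402/2⌋ − ⌊3402/3⌋ − ⌊3402/13⌋ + ⌊3402/6⌋ + ⌊3402/26⌋ + ⌊3402/39⌋ − ⌊3402/78⌋ = 1047.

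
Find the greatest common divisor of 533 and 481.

Euclid: 533 = 1·481 + 52; 481 = 9·52 + 13; 52 = 4·13 + 0. Last nonzero remainder: 13.

13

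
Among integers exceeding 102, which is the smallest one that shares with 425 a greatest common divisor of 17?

425 = 17·25. Any a with gcd(a, 425) = 17 is a multiple of 17, say 17s, with s coprime to 25.
Need s > 102/17, so s ≥ 7. First s ≥ 7 with gcd(s, 25) = 1 is s = 7. Thus a = 17·7 = 119.

119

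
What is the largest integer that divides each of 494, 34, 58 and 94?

2

gcd(494, 34): 494 = 14·34 + 18; 34 = 1·18 + 16; 18 = 1·16 + 2; 16 = 8·2 + 0 → 2
gcd(2, 58): 58 = 29·2 + 0 → 2
gcd(2, 94): 94 = 47·2 + 0 → 2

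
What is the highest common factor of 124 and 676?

124 = 2² · 31
676 = 2² · 13²
Common: 2² = 4

4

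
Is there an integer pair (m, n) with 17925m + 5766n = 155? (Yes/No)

By Bézout, 17925m + 5766n = 155 has integer solutions iff gcd(17925, 5766) | 155.
Euclid: 17925 = 3·5766 + 627; 5766 = 9·627 + 123; 627 = 5·123 + 12; 123 = 10·12 + 3; 12 = 4·3 + 0. gcd = 3; 155 mod 3 = 2. No.

No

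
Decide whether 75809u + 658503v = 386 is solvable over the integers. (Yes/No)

Yes

gcd(75809, 658503): 658503 = 8·75809 + 52031; 75809 = 1·52031 + 23778; 52031 = 2·23778 + 4475; 23778 = 5·4475 + 1403; 4475 = 3·1403 + 266; 1403 = 5·266 + 73; 266 = 3·73 + 47; 73 = 1·47 + 26; 47 = 1·26 + 21; 26 = 1·21 + 5; 21 = 4·5 + 1; 5 = 5·1 + 0 → 1
1 divides 386, so a solution exists.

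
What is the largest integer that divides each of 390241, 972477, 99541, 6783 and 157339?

19

gcd(390241, 972477): 972477 = 2·390241 + 191995; 390241 = 2·191995 + 6251; 191995 = 30·6251 + 4465; 6251 = 1·4465 + 1786; 4465 = 2·1786 + 893; 1786 = 2·893 + 0 → 893
gcd(893, 99541): 99541 = 111·893 + 418; 893 = 2·418 + 57; 418 = 7·57 + 19; 57 = 3·19 + 0 → 19
gcd(19, 6783): 6783 = 357·19 + 0 → 19
gcd(19, 157339): 157339 = 8281·19 + 0 → 19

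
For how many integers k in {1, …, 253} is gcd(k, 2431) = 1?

200

2431 = 11·13·17. Inclusion–exclusion on these primes:
253 − ⌊253/11⌋ − ⌊253/13⌋ − ⌊253/17⌋ + ⌊253/143⌋ + ⌊253/187⌋ + ⌊253/221⌋ − ⌊253/2431⌋ = 200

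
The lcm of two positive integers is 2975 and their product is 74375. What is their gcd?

gcd·lcm = product, so gcd = 74375/2975 = 25.

25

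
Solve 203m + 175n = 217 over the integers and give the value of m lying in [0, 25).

gcd(203, 175) = 7 (Euclid: 203 = 1·175 + 28; 175 = 6·28 + 7; 28 = 4·7 + 0), and 7 | 217.
Extended Euclid: 203·(-6) + 175·(7) = 7. Scale by 31: m₀ = -186.
General solution m = m₀ + 25t; reducing mod 25 gives m = 14 (and n = -15).

14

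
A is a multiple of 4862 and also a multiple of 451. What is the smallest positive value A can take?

4862 = 2 · 11 · 13 · 17; 451 = 11 · 41
max exponents: 2 · 11 · 13 · 17 · 41 = 199342

199342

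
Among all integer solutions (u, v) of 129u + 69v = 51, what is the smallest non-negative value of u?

Reduce mod 69: 129u ≡ 51 (mod 69). With g = gcd(129, 69) = 3 dividing 51, divide through: 43u ≡ 17 (mod 23).
Since gcd(43, 23) = 1, u ≡ 17·(43)⁻¹ ≡ 2 (mod 23). Smallest non-negative: 2.

2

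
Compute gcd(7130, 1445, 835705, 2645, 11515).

gcd(7130, 1445): 7130 = 4·1445 + 1350; 1445 = 1·1350 + 95; 1350 = 14·95 + 20; 95 = 4·20 + 15; 20 = 1·15 + 5; 15 = 3·5 + 0 → 5
gcd(5, 835705): 835705 = 167141·5 + 0 → 5
gcd(5, 2645): 2645 = 529·5 + 0 → 5
gcd(5, 11515): 11515 = 2303·5 + 0 → 5

5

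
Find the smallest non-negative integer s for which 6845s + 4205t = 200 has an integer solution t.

548

Reduce mod 4205: 6845s ≡ 200 (mod 4205). With g = gcd(6845, 4205) = 5 dividing 200, divide through: 1369s ≡ 40 (mod 841).
Since gcd(1369, 841) = 1, s ≡ 40·(1369)⁻¹ ≡ 548 (mod 841). Smallest non-negative: 548.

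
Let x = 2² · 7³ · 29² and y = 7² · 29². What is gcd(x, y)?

41209

min exponent per shared prime: 7² · 29² = 41209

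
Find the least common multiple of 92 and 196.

gcd first: 196 = 2·92 + 12; 92 = 7·12 + 8; 12 = 1·8 + 4; 8 = 2·4 + 0 → gcd = 4
lcm = 92·196/gcd = 18032/4 = 4508

4508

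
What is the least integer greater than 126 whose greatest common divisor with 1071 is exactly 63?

Multiples of 63 above 126: 63·3, 63·4, … . Need the cofactor coprime to 1071/63 = 17.
Checking s = 3, 4, … the first with gcd(s, 17) = 1 is s = 3, giving 189.

189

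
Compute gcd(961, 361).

961 = 31²
361 = 19²
Common: 1 = 1

1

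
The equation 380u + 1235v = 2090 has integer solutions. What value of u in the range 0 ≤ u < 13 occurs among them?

12

gcd(380, 1235) = 95 (Euclid: 1235 = 3·380 + 95; 380 = 4·95 + 0), and 95 | 2090.
Extended Euclid: 380·(-3) + 1235·(1) = 95. Scale by 22: u₀ = -66.
General solution u = u₀ + 13t; reducing mod 13 gives u = 12 (and v = -2).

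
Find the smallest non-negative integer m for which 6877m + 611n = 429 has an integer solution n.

38

Reduce mod 611: 6877m ≡ 429 (mod 611). With g = gcd(6877, 611) = 13 dividing 429, divide through: 529m ≡ 33 (mod 47).
Since gcd(529, 47) = 1, m ≡ 33·(529)⁻¹ ≡ 38 (mod 47). Smallest non-negative: 38.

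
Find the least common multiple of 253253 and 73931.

11902891

gcd first: 253253 = 3·73931 + 31460; 73931 = 2·31460 + 11011; 31460 = 2·11011 + 9438; 11011 = 1·9438 + 1573; 9438 = 6·1573 + 0 → gcd = 1573
lcm = 253253·73931/gcd = 18723247543/1573 = 11902891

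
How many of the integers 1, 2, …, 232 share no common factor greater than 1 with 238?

Prime factors of 238: 2, 7, 17. Count integers ≤ 232 divisible by none of them.
By inclusion–exclusion: 232 − ⌊232/2⌋ − ⌊232/7⌋ − ⌊232/17⌋ + ⌊232/14⌋ + ⌊232/34⌋ + ⌊232/119⌋ − ⌊232/238⌋ = 93.

93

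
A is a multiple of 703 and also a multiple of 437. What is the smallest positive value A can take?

gcd first: 703 = 1·437 + 266; 437 = 1·266 + 171; 266 = 1·171 + 95; 171 = 1·95 + 76; 95 = 1·76 + 19; 76 = 4·19 + 0 → gcd = 19
lcm = 703·437/gcd = 307211/19 = 16169

16169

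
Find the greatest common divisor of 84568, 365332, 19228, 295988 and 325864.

84568 = 2³ · 11 · 31²; 365332 = 2² · 11 · 19² · 23; 19228 = 2² · 11 · 19 · 23; 295988 = 2² · 7 · 11 · 31²; 325864 = 2³ · 7 · 11 · 23²
gcd takes min exponent of each prime: 2² · 11 = 44

44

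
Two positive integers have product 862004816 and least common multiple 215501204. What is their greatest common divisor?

gcd·lcm = product, so gcd = 862004816/215501204 = 4.

4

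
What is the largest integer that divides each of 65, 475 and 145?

65 = 5 · 13; 475 = 5² · 19; 145 = 5 · 29
gcd takes min exponent of each prime: 5 = 5

5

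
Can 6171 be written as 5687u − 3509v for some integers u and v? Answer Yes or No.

gcd(5687, 3509): 5687 = 1·3509 + 2178; 3509 = 1·2178 + 1331; 2178 = 1·1331 + 847; 1331 = 1·847 + 484; 847 = 1·484 + 363; 484 = 1·363 + 121; 363 = 3·121 + 0 → 121
121 divides 6171, so a solution exists.

Yes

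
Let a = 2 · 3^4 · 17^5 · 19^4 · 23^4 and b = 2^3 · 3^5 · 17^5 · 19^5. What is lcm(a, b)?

max exponent per prime: 2^3 · 3^5 · 17^5 · 19^5 · 23^4 = 1912582670090244480072

1912582670090244480072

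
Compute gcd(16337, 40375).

17

Euclid: 40375 = 2·16337 + 7701; 16337 = 2·7701 + 935; 7701 = 8·935 + 221; 935 = 4·221 + 51; 221 = 4·51 + 17; 51 = 3·17 + 0. Last nonzero remainder: 17.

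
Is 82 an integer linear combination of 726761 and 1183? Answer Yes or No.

gcd(726761, 1183): 726761 = 614·1183 + 399; 1183 = 2·399 + 385; 399 = 1·385 + 14; 385 = 27·14 + 7; 14 = 2·7 + 0 → 7
7 does not divide 82, so a solution does not exist.

No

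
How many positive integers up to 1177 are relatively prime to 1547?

1547 = 7·13·17. Inclusion–exclusion on these primes:
1177 − ⌊1177/7⌋ − ⌊1177/13⌋ − ⌊1177/17⌋ + ⌊1177/91⌋ + ⌊1177/119⌋ + ⌊1177/221⌋ − ⌊1177/1547⌋ = 876

876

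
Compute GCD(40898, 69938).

Euclid: 69938 = 1·40898 + 29040; 40898 = 1·29040 + 11858; 29040 = 2·11858 + 5324; 11858 = 2·5324 + 1210; 5324 = 4·1210 + 484; 1210 = 2·484 + 242; 484 = 2·242 + 0. Last nonzero remainder: 242.

242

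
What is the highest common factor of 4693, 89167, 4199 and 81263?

4693 = 13 · 19²; 89167 = 13 · 19³; 4199 = 13 · 17 · 19; 81263 = 7 · 13 · 19 · 47
gcd takes min exponent of each prime: 13 · 19 = 247

247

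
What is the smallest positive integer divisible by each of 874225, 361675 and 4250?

7439654750

lcm(874225, 361675) = 874225·361675/gcd = 316185326875/425 = 743965475
lcm(743965475, 4250) = 743965475·4250/gcd = 3161853268750/425 = 7439654750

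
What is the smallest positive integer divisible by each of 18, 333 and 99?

18 = 2 · 3²; 333 = 3² · 37; 99 = 3² · 11
lcm takes max exponent of each prime: 2 · 3² · 11 · 37 = 7326

7326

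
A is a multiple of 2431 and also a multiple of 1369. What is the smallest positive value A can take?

3328039

2431 = 11 · 13 · 17; 1369 = 37²
max exponents: 11 · 13 · 17 · 37² = 3328039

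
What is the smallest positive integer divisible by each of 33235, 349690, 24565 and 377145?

35686214190

lcm(33235, 349690) = 33235·349690/gcd = 11621947150/1445 = 8042870
lcm(8042870, 24565) = 8042870·24565/gcd = 197573101550/1445 = 136728790
lcm(136728790, 377145) = 136728790·377145/gcd = 51566579504550/1445 = 35686214190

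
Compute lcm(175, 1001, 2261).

lcm(175, 1001) = 175·1001/gcd = 175175/7 = 25025
lcm(25025, 2261) = 25025·2261/gcd = 56581525/7 = 8083075

8083075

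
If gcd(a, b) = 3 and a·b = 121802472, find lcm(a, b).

gcd·lcm = product, so lcm = 121802472/3 = 40600824.

40600824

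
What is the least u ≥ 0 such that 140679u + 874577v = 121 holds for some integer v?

16773

Reduce mod 874577: 140679u ≡ 121 (mod 874577). With g = gcd(140679, 874577) = 11 dividing 121, divide through: 12789u ≡ 11 (mod 79507).
Since gcd(12789, 79507) = 1, u ≡ 11·(12789)⁻¹ ≡ 16773 (mod 79507). Smallest non-negative: 16773.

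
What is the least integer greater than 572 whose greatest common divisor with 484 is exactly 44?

Multiples of 44 above 572: 44·14, 44·15, … . Need the cofactor coprime to 484/44 = 11.
Checking s = 14, 15, … the first with gcd(s, 11) = 1 is s = 14, giving 616.

616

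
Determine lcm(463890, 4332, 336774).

lcm(463890, 4332) = 463890·4332/gcd = 2009571480/6 = 334928580
lcm(334928580, 336774) = 334928580·336774/gcd = 112795237600920/6 = 18799206266820

18799206266820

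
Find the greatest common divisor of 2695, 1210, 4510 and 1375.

55

gcd(2695, 1210): 2695 = 2·1210 + 275; 1210 = 4·275 + 110; 275 = 2·110 + 55; 110 = 2·55 + 0 → 55
gcd(55, 4510): 4510 = 82·55 + 0 → 55
gcd(55, 1375): 1375 = 25·55 + 0 → 55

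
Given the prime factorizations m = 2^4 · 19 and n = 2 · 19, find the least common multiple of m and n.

max exponent per prime: 2^4 · 19 = 304

304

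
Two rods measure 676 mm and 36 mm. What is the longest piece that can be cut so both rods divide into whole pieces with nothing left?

4

Euclid: 676 = 18·36 + 28; 36 = 1·28 + 8; 28 = 3·8 + 4; 8 = 2·4 + 0. Last nonzero remainder: 4.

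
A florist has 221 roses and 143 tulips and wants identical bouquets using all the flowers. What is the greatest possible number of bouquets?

13

Euclid: 221 = 1·143 + 78; 143 = 1·78 + 65; 78 = 1·65 + 13; 65 = 5·13 + 0. Last nonzero remainder: 13.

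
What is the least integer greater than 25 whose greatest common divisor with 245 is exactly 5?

30

Multiples of 5 above 25: 5·6, 5·7, … . Need the cofactor coprime to 245/5 = 49.
Checking s = 6, 7, … the first with gcd(s, 49) = 1 is s = 6, giving 30.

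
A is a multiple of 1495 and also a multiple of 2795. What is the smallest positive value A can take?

64285

gcd first: 2795 = 1·1495 + 1300; 1495 = 1·1300 + 195; 1300 = 6·195 + 130; 195 = 1·130 + 65; 130 = 2·65 + 0 → gcd = 65
lcm = 1495·2795/gcd = 4178525/65 = 64285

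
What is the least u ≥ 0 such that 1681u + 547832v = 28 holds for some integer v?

Euclid: 547832 = 325·1681 + 1507; 1681 = 1·1507 + 174; 1507 = 8·174 + 115; 174 = 1·115 + 59; 115 = 1·59 + 56; 59 = 1·56 + 3; 56 = 18·3 + 2; 3 = 1·2 + 1; 2 = 2·1 + 0 → gcd = 1; 28 = 1·28.
Back-substitution yields 1681·(185761) + 547832·(-570) = 1, so one solution is u = 185761·28 = 5201308, v = -570·28 = -15960.
Solutions in u differ by 547832/1 = 547832; the one in [0, 547832) is 5201308 mod 547832 = 270820.

270820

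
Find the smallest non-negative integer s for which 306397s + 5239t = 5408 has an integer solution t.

29

Reduce mod 5239: 306397s ≡ 5408 (mod 5239). With g = gcd(306397, 5239) = 169 dividing 5408, divide through: 1813s ≡ 32 (mod 31).
Since gcd(1813, 31) = 1, s ≡ 32·(1813)⁻¹ ≡ 29 (mod 31). Smallest non-negative: 29.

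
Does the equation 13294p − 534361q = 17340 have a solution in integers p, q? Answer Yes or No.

Yes

By Bézout, 13294p − 534361q = 17340 has integer solutions iff gcd(13294, 534361) | 17340.
Euclid: 534361 = 40·13294 + 2601; 13294 = 5·2601 + 289; 2601 = 9·289 + 0. gcd = 289; 17340 mod 289 = 0. Yes.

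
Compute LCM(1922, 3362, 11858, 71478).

1922 = 2 · 31²; 3362 = 2 · 41²; 11858 = 2 · 7² · 11²; 71478 = 2 · 3² · 11 · 19²
lcm takes max exponent of each prime: 2 · 3² · 7² · 11² · 19² · 31² · 41² = 62237517079122

62237517079122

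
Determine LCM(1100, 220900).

2429900

1100 = 2² · 5² · 11; 220900 = 2² · 5² · 47²
max exponents: 2² · 5² · 11 · 47² = 2429900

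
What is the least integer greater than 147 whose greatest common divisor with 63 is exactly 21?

168

gcd(t, 63) = 21 forces 21 | t; write t = 21s. Then gcd(21s, 21·3) = 21·gcd(s, 3), so need gcd(s, 3) = 1.
21s > 147 gives s ≥ 8. The least s ≥ 8 coprime to 3 is 8, so t = 21·8 = 168.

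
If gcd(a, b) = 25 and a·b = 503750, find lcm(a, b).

gcd·lcm = product, so lcm = 503750/25 = 20150.

20150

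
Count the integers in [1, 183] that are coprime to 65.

135

65 = 5·13. Inclusion–exclusion on these primes:
183 − ⌊183/5⌋ − ⌊183/13⌋ + ⌊183/65⌋ = 135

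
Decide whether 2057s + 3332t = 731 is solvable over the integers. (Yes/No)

gcd(2057, 3332): 3332 = 1·2057 + 1275; 2057 = 1·1275 + 782; 1275 = 1·782 + 493; 782 = 1·493 + 289; 493 = 1·289 + 204; 289 = 1·204 + 85; 204 = 2·85 + 34; 85 = 2·34 + 17; 34 = 2·17 + 0 → 17
17 divides 731, so a solution exists.

Yes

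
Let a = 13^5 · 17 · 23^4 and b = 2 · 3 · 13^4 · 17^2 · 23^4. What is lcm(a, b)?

max exponent per prime: 2 · 3 · 13^5 · 17^2 · 23^4 = 180167809652142

180167809652142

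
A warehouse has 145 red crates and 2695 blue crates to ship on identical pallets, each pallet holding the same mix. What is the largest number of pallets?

145 = 5 · 29
2695 = 5 · 7² · 11
Common: 5 = 5

5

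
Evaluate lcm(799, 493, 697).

lcm(799, 493) = 799·493/gcd = 393907/17 = 23171
lcm(23171, 697) = 23171·697/gcd = 16150187/17 = 950011

950011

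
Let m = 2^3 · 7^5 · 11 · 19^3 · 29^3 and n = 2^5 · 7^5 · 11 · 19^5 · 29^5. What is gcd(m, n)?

247415935875416

min exponent per shared prime: 2^3 · 7^5 · 11 · 19^3 · 29^3 = 247415935875416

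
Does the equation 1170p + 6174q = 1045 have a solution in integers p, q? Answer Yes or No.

No

By Bézout, 1170p + 6174q = 1045 has integer solutions iff gcd(1170, 6174) | 1045.
Euclid: 6174 = 5·1170 + 324; 1170 = 3·324 + 198; 324 = 1·198 + 126; 198 = 1·126 + 72; 126 = 1·72 + 54; 72 = 1·54 + 18; 54 = 3·18 + 0. gcd = 18; 1045 mod 18 = 1. No.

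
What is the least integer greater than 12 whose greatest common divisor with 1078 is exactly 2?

1078 = 2·539. Any m with gcd(m, 1078) = 2 is a multiple of 2, say 2s, with s coprime to 539.
Need s > 12/2, so s ≥ 7. First s ≥ 7 with gcd(s, 539) = 1 is s = 8. Thus m = 2·8 = 16.

16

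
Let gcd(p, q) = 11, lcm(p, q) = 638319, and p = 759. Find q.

p·q = gcd·lcm = 11·638319 = 7021509, so q = 7021509/759 = 9251.

9251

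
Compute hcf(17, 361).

1

17 = 17
361 = 19²
Common: 1 = 1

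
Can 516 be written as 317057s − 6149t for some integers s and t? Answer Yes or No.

gcd(317057, 6149): 317057 = 51·6149 + 3458; 6149 = 1·3458 + 2691; 3458 = 1·2691 + 767; 2691 = 3·767 + 390; 767 = 1·390 + 377; 390 = 1·377 + 13; 377 = 29·13 + 0 → 13
13 does not divide 516, so a solution does not exist.

No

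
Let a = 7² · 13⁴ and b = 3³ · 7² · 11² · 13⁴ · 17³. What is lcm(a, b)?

22462877456019

max exponent per prime: 3³ · 7² · 11² · 13⁴ · 17³ = 22462877456019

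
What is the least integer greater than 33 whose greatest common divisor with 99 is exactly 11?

44

99 = 11·9. Any x with gcd(x, 99) = 11 is a multiple of 11, say 11s, with s coprime to 9.
Need s > 33/11, so s ≥ 4. First s ≥ 4 with gcd(s, 9) = 1 is s = 4. Thus x = 11·4 = 44.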